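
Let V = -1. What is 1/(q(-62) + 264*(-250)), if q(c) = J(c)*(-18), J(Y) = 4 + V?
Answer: -1/66054 ≈ -1.5139e-5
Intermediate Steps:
J(Y) = 3 (J(Y) = 4 - 1 = 3)
q(c) = -54 (q(c) = 3*(-18) = -54)
1/(q(-62) + 264*(-250)) = 1/(-54 + 264*(-250)) = 1/(-54 - 66000) = 1/(-66054) = -1/66054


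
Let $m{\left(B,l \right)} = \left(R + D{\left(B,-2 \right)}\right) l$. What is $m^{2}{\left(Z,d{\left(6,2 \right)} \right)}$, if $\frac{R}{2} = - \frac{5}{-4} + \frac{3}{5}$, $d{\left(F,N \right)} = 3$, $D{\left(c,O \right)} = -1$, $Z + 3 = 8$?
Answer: $\frac{6561}{100} \approx 65.61$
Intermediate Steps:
$Z = 5$ ($Z = -3 + 8 = 5$)
$R = \frac{37}{10}$ ($R = 2 \left(- \frac{5}{-4} + \frac{3}{5}\right) = 2 \left(\left(-5\right) \left(- \frac{1}{4}\right) + 3 \cdot \frac{1}{5}\right) = 2 \left(\frac{5}{4} + \frac{3}{5}\right) = 2 \cdot \frac{37}{20} = \frac{37}{10} \approx 3.7$)
$m{\left(B,l \right)} = \frac{27 l}{10}$ ($m{\left(B,l \right)} = \left(\frac{37}{10} - 1\right) l = \frac{27 l}{10}$)
$m^{2}{\left(Z,d{\left(6,2 \right)} \right)} = \left(\frac{27}{10} \cdot 3\right)^{2} = \left(\frac{81}{10}\right)^{2} = \frac{6561}{100}$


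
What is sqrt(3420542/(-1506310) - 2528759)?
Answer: 2*I*sqrt(358605187224239995)/753155 ≈ 1590.2*I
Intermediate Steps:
sqrt(3420542/(-1506310) - 2528759) = sqrt(3420542*(-1/1506310) - 2528759) = sqrt(-1710271/753155 - 2528759) = sqrt(-1904549194916/753155) = 2*I*sqrt(358605187224239995)/753155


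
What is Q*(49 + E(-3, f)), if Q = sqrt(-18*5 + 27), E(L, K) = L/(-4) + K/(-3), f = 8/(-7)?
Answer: 4211*I*sqrt(7)/28 ≈ 397.9*I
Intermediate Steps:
f = -8/7 (f = 8*(-1/7) = -8/7 ≈ -1.1429)
E(L, K) = -K/3 - L/4 (E(L, K) = L*(-1/4) + K*(-1/3) = -L/4 - K/3 = -K/3 - L/4)
Q = 3*I*sqrt(7) (Q = sqrt(-90 + 27) = sqrt(-63) = 3*I*sqrt(7) ≈ 7.9373*I)
Q*(49 + E(-3, f)) = (3*I*sqrt(7))*(49 + (-1/3*(-8/7) - 1/4*(-3))) = (3*I*sqrt(7))*(49 + (8/21 + 3/4)) = (3*I*sqrt(7))*(49 + 95/84) = (3*I*sqrt(7))*(4211/84) = 4211*I*sqrt(7)/28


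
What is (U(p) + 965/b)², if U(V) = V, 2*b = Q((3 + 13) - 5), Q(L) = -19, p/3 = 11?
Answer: 1697809/361 ≈ 4703.1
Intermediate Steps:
p = 33 (p = 3*11 = 33)
b = -19/2 (b = (½)*(-19) = -19/2 ≈ -9.5000)
(U(p) + 965/b)² = (33 + 965/(-19/2))² = (33 + 965*(-2/19))² = (33 - 1930/19)² = (-1303/19)² = 1697809/361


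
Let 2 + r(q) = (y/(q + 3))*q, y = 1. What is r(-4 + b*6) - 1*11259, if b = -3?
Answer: -213937/19 ≈ -11260.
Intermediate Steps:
r(q) = -2 + q/(3 + q) (r(q) = -2 + (1/(q + 3))*q = -2 + (1/(3 + q))*q = -2 + q/(3 + q))
r(-4 + b*6) - 1*11259 = (-6 - (-4 - 3*6))/(3 + (-4 - 3*6)) - 1*11259 = (-6 - (-4 - 18))/(3 + (-4 - 18)) - 11259 = (-6 - 1*(-22))/(3 - 22) - 11259 = (-6 + 22)/(-19) - 11259 = -1/19*16 - 11259 = -16/19 - 11259 = -213937/19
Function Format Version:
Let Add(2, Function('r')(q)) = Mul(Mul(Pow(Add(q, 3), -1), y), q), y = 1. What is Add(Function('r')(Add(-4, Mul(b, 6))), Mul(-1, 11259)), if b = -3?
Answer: Rational(-213937, 19) ≈ -11260.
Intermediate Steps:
Function('r')(q) = Add(-2, Mul(q, Pow(Add(3, q), -1))) (Function('r')(q) = Add(-2, Mul(Mul(Pow(Add(q, 3), -1), 1), q)) = Add(-2, Mul(Mul(Pow(Add(3, q), -1), 1), q)) = Add(-2, Mul(Pow(Add(3, q), -1), q)) = Add(-2, Mul(q, Pow(Add(3, q), -1))))
Add(Function('r')(Add(-4, Mul(b, 6))), Mul(-1, 11259)) = Add(Mul(Pow(Add(3, Add(-4, Mul(-3, 6))), -1), Add(-6, Mul(-1, Add(-4, Mul(-3, 6))))), Mul(-1, 11259)) = Add(Mul(Pow(Add(3, Add(-4, -18)), -1), Add(-6, Mul(-1, Add(-4, -18)))), -11259) = Add(Mul(Pow(Add(3, -22), -1), Add(-6, Mul(-1, -22))), -11259) = Add(Mul(Pow(-19, -1), Add(-6, 22)), -11259) = Add(Mul(Rational(-1, 19), 16), -11259) = Add(Rational(-16, 19), -11259) = Rational(-213937, 19)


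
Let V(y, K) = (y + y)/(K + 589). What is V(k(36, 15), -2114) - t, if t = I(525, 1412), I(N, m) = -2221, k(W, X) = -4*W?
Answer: 3387313/1525 ≈ 2221.2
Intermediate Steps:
V(y, K) = 2*y/(589 + K) (V(y, K) = (2*y)/(589 + K) = 2*y/(589 + K))
t = -2221
V(k(36, 15), -2114) - t = 2*(-4*36)/(589 - 2114) - 1*(-2221) = 2*(-144)/(-1525) + 2221 = 2*(-144)*(-1/1525) + 2221 = 288/1525 + 2221 = 3387313/1525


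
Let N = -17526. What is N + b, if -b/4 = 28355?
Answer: -130946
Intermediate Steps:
b = -113420 (b = -4*28355 = -113420)
N + b = -17526 - 113420 = -130946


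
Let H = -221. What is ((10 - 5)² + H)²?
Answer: 38416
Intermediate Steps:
((10 - 5)² + H)² = ((10 - 5)² - 221)² = (5² - 221)² = (25 - 221)² = (-196)² = 38416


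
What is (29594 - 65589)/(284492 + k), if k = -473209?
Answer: 35995/188717 ≈ 0.19074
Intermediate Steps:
(29594 - 65589)/(284492 + k) = (29594 - 65589)/(284492 - 473209) = -35995/(-188717) = -35995*(-1/188717) = 35995/188717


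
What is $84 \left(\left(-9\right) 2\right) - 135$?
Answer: $-1647$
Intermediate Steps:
$84 \left(\left(-9\right) 2\right) - 135 = 84 \left(-18\right) - 135 = -1512 - 135 = -1647$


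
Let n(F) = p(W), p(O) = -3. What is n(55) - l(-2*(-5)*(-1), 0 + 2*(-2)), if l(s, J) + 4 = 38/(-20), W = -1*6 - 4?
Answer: 29/10 ≈ 2.9000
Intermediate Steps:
W = -10 (W = -6 - 4 = -10)
n(F) = -3
l(s, J) = -59/10 (l(s, J) = -4 + 38/(-20) = -4 + 38*(-1/20) = -4 - 19/10 = -59/10)
n(55) - l(-2*(-5)*(-1), 0 + 2*(-2)) = -3 - 1*(-59/10) = -3 + 59/10 = 29/10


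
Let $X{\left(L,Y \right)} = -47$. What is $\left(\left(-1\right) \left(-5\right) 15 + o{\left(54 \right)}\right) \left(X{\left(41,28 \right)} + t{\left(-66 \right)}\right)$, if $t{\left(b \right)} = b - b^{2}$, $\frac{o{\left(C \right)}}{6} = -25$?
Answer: $335175$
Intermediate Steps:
$o{\left(C \right)} = -150$ ($o{\left(C \right)} = 6 \left(-25\right) = -150$)
$\left(\left(-1\right) \left(-5\right) 15 + o{\left(54 \right)}\right) \left(X{\left(41,28 \right)} + t{\left(-66 \right)}\right) = \left(\left(-1\right) \left(-5\right) 15 - 150\right) \left(-47 - 66 \left(1 - -66\right)\right) = \left(5 \cdot 15 - 150\right) \left(-47 - 66 \left(1 + 66\right)\right) = \left(75 - 150\right) \left(-47 - 4422\right) = - 75 \left(-47 - 4422\right) = \left(-75\right) \left(-4469\right) = 335175$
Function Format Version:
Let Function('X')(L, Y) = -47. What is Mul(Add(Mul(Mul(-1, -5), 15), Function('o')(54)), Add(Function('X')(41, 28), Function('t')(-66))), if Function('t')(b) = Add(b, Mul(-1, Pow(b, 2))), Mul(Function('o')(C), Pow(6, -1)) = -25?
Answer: 335175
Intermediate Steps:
Function('o')(C) = -150 (Function('o')(C) = Mul(6, -25) = -150)
Mul(Add(Mul(Mul(-1, -5), 15), Function('o')(54)), Add(Function('X')(41, 28), Function('t')(-66))) = Mul(Add(Mul(Mul(-1, -5), 15), -150), Add(-47, Mul(-66, Add(1, Mul(-1, -66))))) = Mul(Add(Mul(5, 15), -150), Add(-47, Mul(-66, Add(1, 66)))) = Mul(Add(75, -150), Add(-47, Mul(-66, 67))) = Mul(-75, Add(-47, -4422)) = Mul(-75, -4469) = 335175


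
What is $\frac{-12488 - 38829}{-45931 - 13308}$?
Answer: $\frac{51317}{59239} \approx 0.86627$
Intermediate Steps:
$\frac{-12488 - 38829}{-45931 - 13308} = - \frac{51317}{-59239} = \left(-51317\right) \left(- \frac{1}{59239}\right) = \frac{51317}{59239}$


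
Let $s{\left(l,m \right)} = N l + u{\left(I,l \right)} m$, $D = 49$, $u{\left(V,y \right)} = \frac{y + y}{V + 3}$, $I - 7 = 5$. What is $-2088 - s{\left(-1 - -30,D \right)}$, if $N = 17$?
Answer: $- \frac{41557}{15} \approx -2770.5$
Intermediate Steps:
$I = 12$ ($I = 7 + 5 = 12$)
$u{\left(V,y \right)} = \frac{2 y}{3 + V}$
$s{\left(l,m \right)} = 17 l + \frac{2 l m}{15}$ ($s{\left(l,m \right)} = 17 l + \frac{2 l}{3 + 12} m = 17 l + \frac{2 l}{15} m = 17 l + \frac{2 l m}{15}$)
$-2088 - s{\left(-1 - -30,D \right)} = -2088 - \frac{\left(-1 - -30\right) \left(255 + 2 \cdot 49\right)}{15} = -2088 - \frac{\left(-1 + 30\right) \left(255 + 98\right)}{15} = -2088 - \frac{1}{15} \cdot 29 \cdot 353 = -2088 - \frac{10237}{15} = - \frac{41557}{15}$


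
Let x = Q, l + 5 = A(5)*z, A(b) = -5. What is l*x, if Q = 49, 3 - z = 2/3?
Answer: -2450/3 ≈ -816.67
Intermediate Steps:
z = 7/3 (z = 3 - 2/3 = 3 - 1*⅔ = 3 - ⅔ = 7/3 ≈ 2.3333)
l = -50/3 (l = -5 - 5*7/3 = -5 - 35/3 = -50/3 ≈ -16.667)
x = 49
l*x = -50/3*49 = -2450/3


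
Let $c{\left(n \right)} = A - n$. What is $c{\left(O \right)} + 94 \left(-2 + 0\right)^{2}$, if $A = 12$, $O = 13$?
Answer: $375$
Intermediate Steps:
$c{\left(n \right)} = 12 - n$
$c{\left(O \right)} + 94 \left(-2 + 0\right)^{2} = \left(12 - 13\right) + 94 \left(-2 + 0\right)^{2} = \left(12 - 13\right) + 94 \left(-2\right)^{2} = -1 + 94 \cdot 4 = -1 + 376 = 375$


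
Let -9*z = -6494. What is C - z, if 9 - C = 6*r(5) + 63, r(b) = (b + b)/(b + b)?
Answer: -7034/9 ≈ -781.56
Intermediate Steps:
r(b) = 1 (r(b) = (2*b)/((2*b)) = (2*b)*(1/(2*b)) = 1)
z = 6494/9 (z = -1/9*(-6494) = 6494/9 ≈ 721.56)
C = -60 (C = 9 - (6*1 + 63) = 9 - (6 + 63) = 9 - 1*69 = 9 - 69 = -60)
C - z = -60 - 1*6494/9 = -60 - 6494/9 = -7034/9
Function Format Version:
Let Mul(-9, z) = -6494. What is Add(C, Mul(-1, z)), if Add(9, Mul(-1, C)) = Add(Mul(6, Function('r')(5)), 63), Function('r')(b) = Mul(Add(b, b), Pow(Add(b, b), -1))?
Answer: Rational(-7034, 9) ≈ -781.56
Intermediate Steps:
Function('r')(b) = 1 (Function('r')(b) = Mul(Mul(2, b), Pow(Mul(2, b), -1)) = Mul(Mul(2, b), Mul(Rational(1, 2), Pow(b, -1))) = 1)
z = Rational(6494, 9) (z = Mul(Rational(-1, 9), -6494) = Rational(6494, 9) ≈ 721.56)
C = -60 (C = Add(9, Mul(-1, Add(Mul(6, 1), 63))) = Add(9, Mul(-1, Add(6, 63))) = Add(9, Mul(-1, 69)) = Add(9, -69) = -60)
Add(C, Mul(-1, z)) = Add(-60, Mul(-1, Rational(6494, 9))) = Add(-60, Rational(-6494, 9)) = Rational(-7034, 9)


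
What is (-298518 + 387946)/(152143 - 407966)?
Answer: -89428/255823 ≈ -0.34957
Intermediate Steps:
(-298518 + 387946)/(152143 - 407966) = 89428/(-255823) = 89428*(-1/255823) = -89428/255823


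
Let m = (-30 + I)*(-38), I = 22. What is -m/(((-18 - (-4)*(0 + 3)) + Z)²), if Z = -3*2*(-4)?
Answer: -76/81 ≈ -0.93827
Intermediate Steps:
Z = 24 (Z = -6*(-4) = 24)
m = 304 (m = (-30 + 22)*(-38) = -8*(-38) = 304)
-m/(((-18 - (-4)*(0 + 3)) + Z)²) = -304/(((-18 - (-4)*(0 + 3)) + 24)²) = -304/(((-18 - (-4)*3) + 24)²) = -304/(((-18 - 1*(-12)) + 24)²) = -304/(((-18 + 12) + 24)²) = -304/((-6 + 24)²) = -304/(18²) = -304/324 = -1*76/81 = -76/81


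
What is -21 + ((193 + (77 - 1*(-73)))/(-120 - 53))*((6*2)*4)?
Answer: -20097/173 ≈ -116.17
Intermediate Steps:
-21 + ((193 + (77 - 1*(-73)))/(-120 - 53))*((6*2)*4) = -21 + ((193 + (77 + 73))/(-173))*(12*4) = -21 + ((193 + 150)*(-1/173))*48 = -21 + (343*(-1/173))*48 = -21 - 343/173*48 = -21 - 16464/173 = -20097/173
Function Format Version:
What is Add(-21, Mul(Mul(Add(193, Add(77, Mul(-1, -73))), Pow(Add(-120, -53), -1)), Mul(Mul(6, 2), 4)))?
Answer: Rational(-20097, 173) ≈ -116.17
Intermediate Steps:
Add(-21, Mul(Mul(Add(193, Add(77, Mul(-1, -73))), Pow(Add(-120, -53), -1)), Mul(Mul(6, 2), 4))) = Add(-21, Mul(Mul(Add(193, Add(77, 73)), Pow(-173, -1)), Mul(12, 4))) = Add(-21, Mul(Mul(Add(193, 150), Rational(-1, 173)), 48)) = Add(-21, Mul(Mul(343, Rational(-1, 173)), 48)) = Add(-21, Mul(Rational(-343, 173), 48)) = Add(-21, Rational(-16464, 173)) = Rational(-20097, 173)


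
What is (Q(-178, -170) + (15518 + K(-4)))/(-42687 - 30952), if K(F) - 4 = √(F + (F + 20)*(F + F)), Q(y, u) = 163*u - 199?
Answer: 12387/73639 - 2*I*√33/73639 ≈ 0.16821 - 0.00015602*I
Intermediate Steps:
Q(y, u) = -199 + 163*u
K(F) = 4 + √(F + 2*F*(20 + F)) (K(F) = 4 + √(F + (F + 20)*(F + F)) = 4 + √(F + (20 + F)*(2*F)) = 4 + √(F + 2*F*(20 + F)))
(Q(-178, -170) + (15518 + K(-4)))/(-42687 - 30952) = ((-199 + 163*(-170)) + (15518 + (4 + √(-4*(41 + 2*(-4))))))/(-42687 - 30952) = ((-199 - 27710) + (15518 + (4 + √(-4*(41 - 8)))))/(-73639) = (-27909 + (15518 + (4 + √(-4*33))))*(-1/73639) = (-27909 + (15518 + (4 + √(-132))))*(-1/73639) = (-27909 + (15518 + (4 + 2*I*√33)))*(-1/73639) = (-27909 + (15522 + 2*I*√33))*(-1/73639) = (-12387 + 2*I*√33)*(-1/73639) = 12387/73639 - 2*I*√33/73639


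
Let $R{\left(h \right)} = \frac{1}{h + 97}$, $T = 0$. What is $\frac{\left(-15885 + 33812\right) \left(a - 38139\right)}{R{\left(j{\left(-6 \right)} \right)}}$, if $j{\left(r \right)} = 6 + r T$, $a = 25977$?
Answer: $-22456901922$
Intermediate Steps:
$j{\left(r \right)} = 6$ ($j{\left(r \right)} = 6 + r 0 = 6 + 0 = 6$)
$R{\left(h \right)} = \frac{1}{97 + h}$
$\frac{\left(-15885 + 33812\right) \left(a - 38139\right)}{R{\left(j{\left(-6 \right)} \right)}} = \frac{\left(-15885 + 33812\right) \left(25977 - 38139\right)}{\frac{1}{97 + 6}} = \frac{17927 \left(-12162\right)}{\frac{1}{103}} = - 218028174 \frac{1}{\frac{1}{103}} = \left(-218028174\right) 103 = -22456901922$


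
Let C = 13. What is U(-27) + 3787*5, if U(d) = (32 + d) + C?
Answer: 18953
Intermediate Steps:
U(d) = 45 + d (U(d) = (32 + d) + 13 = 45 + d)
U(-27) + 3787*5 = (45 - 27) + 3787*5 = 18 + 18935 = 18953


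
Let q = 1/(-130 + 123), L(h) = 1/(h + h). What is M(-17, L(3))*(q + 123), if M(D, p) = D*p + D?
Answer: -7310/3 ≈ -2436.7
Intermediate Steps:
L(h) = 1/(2*h)
M(D, p) = D + D*p
q = -⅐ (q = 1/(-7) = -⅐ ≈ -0.14286)
M(-17, L(3))*(q + 123) = (-17*(1 + (½)/3))*(-⅐ + 123) = -17*(1 + (½)*(⅓))*(860/7) = -17*(1 + ⅙)*(860/7) = -17*7/6*(860/7) = -119/6*860/7 = -7310/3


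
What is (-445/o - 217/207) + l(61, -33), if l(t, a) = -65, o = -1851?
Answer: -8404919/127719 ≈ -65.808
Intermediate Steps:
(-445/o - 217/207) + l(61, -33) = (-445/(-1851) - 217/207) - 65 = (-445*(-1/1851) - 217*1/207) - 65 = (445/1851 - 217/207) - 65 = -103184/127719 - 65 = -8404919/127719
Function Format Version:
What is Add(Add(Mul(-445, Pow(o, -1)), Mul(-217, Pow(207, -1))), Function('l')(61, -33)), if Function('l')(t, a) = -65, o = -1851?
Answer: Rational(-8404919, 127719) ≈ -65.808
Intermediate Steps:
Add(Add(Mul(-445, Pow(o, -1)), Mul(-217, Pow(207, -1))), Function('l')(61, -33)) = Add(Add(Mul(-445, Pow(-1851, -1)), Mul(-217, Pow(207, -1))), -65) = Add(Add(Mul(-445, Rational(-1, 1851)), Mul(-217, Rational(1, 207))), -65) = Add(Add(Rational(445, 1851), Rational(-217, 207)), -65) = Add(Rational(-103184, 127719), -65) = Rational(-8404919, 127719)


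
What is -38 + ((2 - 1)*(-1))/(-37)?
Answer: -1405/37 ≈ -37.973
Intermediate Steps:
-38 + ((2 - 1)*(-1))/(-37) = -38 + (1*(-1))*(-1/37) = -38 - 1*(-1/37) = -38 + 1/37 = -1405/37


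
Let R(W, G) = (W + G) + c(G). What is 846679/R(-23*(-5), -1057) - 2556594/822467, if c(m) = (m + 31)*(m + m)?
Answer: -4846386499975/1783126550274 ≈ -2.7179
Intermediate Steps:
c(m) = 2*m*(31 + m) (c(m) = (31 + m)*(2*m) = 2*m*(31 + m))
R(W, G) = G + W + 2*G*(31 + G) (R(W, G) = (W + G) + 2*G*(31 + G) = (G + W) + 2*G*(31 + G) = G + W + 2*G*(31 + G))
846679/R(-23*(-5), -1057) - 2556594/822467 = 846679/(-1057 - 23*(-5) + 2*(-1057)*(31 - 1057)) - 2556594/822467 = 846679/(-1057 + 115 + 2*(-1057)*(-1026)) - 2556594*1/822467 = 846679/(-1057 + 115 + 2168964) - 2556594/822467 = 846679/2168022 - 2556594/822467 = -4846386499975/1783126550274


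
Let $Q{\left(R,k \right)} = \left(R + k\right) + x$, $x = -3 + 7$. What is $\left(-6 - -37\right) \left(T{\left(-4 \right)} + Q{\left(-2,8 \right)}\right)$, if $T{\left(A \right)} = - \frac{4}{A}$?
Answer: $341$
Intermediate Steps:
$x = 4$
$Q{\left(R,k \right)} = 4 + R + k$ ($Q{\left(R,k \right)} = \left(R + k\right) + 4 = 4 + R + k$)
$\left(-6 - -37\right) \left(T{\left(-4 \right)} + Q{\left(-2,8 \right)}\right) = \left(-6 - -37\right) \left(- \frac{4}{-4} + \left(4 - 2 + 8\right)\right) = \left(-6 + 37\right) \left(\left(-4\right) \left(- \frac{1}{4}\right) + 10\right) = 31 \left(1 + 10\right) = 31 \cdot 11 = 341$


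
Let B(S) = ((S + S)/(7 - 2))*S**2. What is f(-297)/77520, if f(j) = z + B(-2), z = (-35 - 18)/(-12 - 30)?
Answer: -407/16279200 ≈ -2.5001e-5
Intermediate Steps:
z = 53/42 (z = -53/(-42) = -53*(-1/42) = 53/42 ≈ 1.2619)
B(S) = 2*S**3/5 (B(S) = ((2*S)/5)*S**2 = ((2*S)*(1/5))*S**2 = (2*S/5)*S**2 = 2*S**3/5)
f(j) = -407/210 (f(j) = 53/42 + (2/5)*(-2)**3 = 53/42 + (2/5)*(-8) = 53/42 - 16/5 = -407/210)
f(-297)/77520 = -407/210/77520 = -407/210*1/77520 = -407/16279200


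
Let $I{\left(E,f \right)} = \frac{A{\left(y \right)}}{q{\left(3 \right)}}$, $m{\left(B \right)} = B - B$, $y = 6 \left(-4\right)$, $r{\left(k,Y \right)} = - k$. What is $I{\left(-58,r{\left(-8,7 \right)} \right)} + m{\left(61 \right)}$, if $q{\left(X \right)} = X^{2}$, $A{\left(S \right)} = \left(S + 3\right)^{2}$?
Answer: $49$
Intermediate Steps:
$y = -24$
$m{\left(B \right)} = 0$
$A{\left(S \right)} = \left(3 + S\right)^{2}$
$I{\left(E,f \right)} = 49$ ($I{\left(E,f \right)} = \frac{\left(3 - 24\right)^{2}}{3^{2}} = \frac{\left(-21\right)^{2}}{9} = 441 \cdot \frac{1}{9} = 49$)
$I{\left(-58,r{\left(-8,7 \right)} \right)} + m{\left(61 \right)} = 49 + 0 = 49$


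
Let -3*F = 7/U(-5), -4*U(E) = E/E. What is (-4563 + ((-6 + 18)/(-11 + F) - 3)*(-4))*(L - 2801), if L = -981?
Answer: 85514802/5 ≈ 1.7103e+7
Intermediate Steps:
U(E) = -¼ (U(E) = -E/(4*E) = -¼*1 = -¼)
F = 28/3 (F = -7/(3*(-¼)) = -7*(-4)/3 = -⅓*(-28) = 28/3 ≈ 9.3333)
(-4563 + ((-6 + 18)/(-11 + F) - 3)*(-4))*(L - 2801) = (-4563 + ((-6 + 18)/(-11 + 28/3) - 3)*(-4))*(-981 - 2801) = (-4563 + (12/(-5/3) - 3)*(-4))*(-3782) = (-4563 + (12*(-⅗) - 3)*(-4))*(-3782) = (-4563 + (-36/5 - 3)*(-4))*(-3782) = (-4563 - 51/5*(-4))*(-3782) = (-4563 + 204/5)*(-3782) = -22611/5*(-3782) = 85514802/5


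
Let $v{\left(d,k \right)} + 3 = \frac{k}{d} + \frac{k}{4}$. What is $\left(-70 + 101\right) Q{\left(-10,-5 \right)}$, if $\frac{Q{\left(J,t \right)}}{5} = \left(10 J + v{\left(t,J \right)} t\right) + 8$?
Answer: $- \frac{23095}{2} \approx -11548.0$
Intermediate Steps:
$v{\left(d,k \right)} = -3 + \frac{k}{4} + \frac{k}{d}$ ($v{\left(d,k \right)} = -3 + \left(\frac{k}{d} + \frac{k}{4}\right) = -3 + \left(\frac{k}{4} + \frac{k}{d}\right) = -3 + \frac{k}{4} + \frac{k}{d}$)
$Q{\left(J,t \right)} = 40 + 50 J + 5 t \left(-3 + \frac{J}{4} + \frac{J}{t}\right)$ ($Q{\left(J,t \right)} = 5 \left(\left(10 J + \left(-3 + \frac{J}{4} + \frac{J}{t}\right) t\right) + 8\right) = 5 \left(\left(10 J + t \left(-3 + \frac{J}{4} + \frac{J}{t}\right)\right) + 8\right) = 5 \left(8 + 10 J + t \left(-3 + \frac{J}{4} + \frac{J}{t}\right)\right) = 40 + 50 J + 5 t \left(-3 + \frac{J}{4} + \frac{J}{t}\right)$)
$\left(-70 + 101\right) Q{\left(-10,-5 \right)} = \left(-70 + 101\right) \left(40 + 55 \left(-10\right) + \frac{5}{4} \left(-5\right) \left(-12 - 10\right)\right) = 31 \left(40 - 550 + \frac{5}{4} \left(-5\right) \left(-22\right)\right) = 31 \left(40 - 550 + \frac{275}{2}\right) = 31 \left(- \frac{745}{2}\right) = - \frac{23095}{2}$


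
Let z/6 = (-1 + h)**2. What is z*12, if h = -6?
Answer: 3528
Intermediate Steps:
z = 294 (z = 6*(-1 - 6)**2 = 6*(-7)**2 = 6*49 = 294)
z*12 = 294*12 = 3528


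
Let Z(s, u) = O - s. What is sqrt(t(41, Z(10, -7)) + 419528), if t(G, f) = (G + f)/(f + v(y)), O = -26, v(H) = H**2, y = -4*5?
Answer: sqrt(13896445927)/182 ≈ 647.71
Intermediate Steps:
y = -20
Z(s, u) = -26 - s
t(G, f) = (G + f)/(400 + f) (t(G, f) = (G + f)/(f + (-20)**2) = (G + f)/(f + 400) = (G + f)/(400 + f))
sqrt(t(41, Z(10, -7)) + 419528) = sqrt((41 + (-26 - 1*10))/(400 + (-26 - 1*10)) + 419528) = sqrt((41 + (-26 - 10))/(400 + (-26 - 10)) + 419528) = sqrt((41 - 36)/(400 - 36) + 419528) = sqrt(5/364 + 419528) = sqrt(152708197/364) = sqrt(13896445927)/182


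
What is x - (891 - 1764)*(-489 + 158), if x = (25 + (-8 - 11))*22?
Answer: -288831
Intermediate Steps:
x = 132 (x = (25 - 19)*22 = 6*22 = 132)
x - (891 - 1764)*(-489 + 158) = 132 - (891 - 1764)*(-489 + 158) = 132 - (-873)*(-331) = 132 - 1*288963 = 132 - 288963 = -288831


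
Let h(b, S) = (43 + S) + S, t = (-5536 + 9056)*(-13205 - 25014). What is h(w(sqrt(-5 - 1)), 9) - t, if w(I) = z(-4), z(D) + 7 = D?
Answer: 134530941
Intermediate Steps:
z(D) = -7 + D
w(I) = -11 (w(I) = -7 - 4 = -11)
t = -134530880 (t = 3520*(-38219) = -134530880)
h(b, S) = 43 + 2*S
h(w(sqrt(-5 - 1)), 9) - t = (43 + 2*9) - 1*(-134530880) = (43 + 18) + 134530880 = 61 + 134530880 = 134530941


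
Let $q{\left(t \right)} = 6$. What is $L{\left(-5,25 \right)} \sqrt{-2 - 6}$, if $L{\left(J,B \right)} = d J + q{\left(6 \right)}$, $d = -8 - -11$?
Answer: $- 18 i \sqrt{2} \approx - 25.456 i$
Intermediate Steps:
$d = 3$ ($d = -8 + 11 = 3$)
$L{\left(J,B \right)} = 6 + 3 J$ ($L{\left(J,B \right)} = 3 J + 6 = 6 + 3 J$)
$L{\left(-5,25 \right)} \sqrt{-2 - 6} = \left(6 + 3 \left(-5\right)\right) \sqrt{-2 - 6} = \left(6 - 15\right) \sqrt{-8} = - 9 \cdot 2 i \sqrt{2} = - 18 i \sqrt{2}$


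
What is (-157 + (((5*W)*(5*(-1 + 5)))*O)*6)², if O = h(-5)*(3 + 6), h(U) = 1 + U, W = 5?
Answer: 11697936649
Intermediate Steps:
O = -36 (O = (1 - 5)*(3 + 6) = -4*9 = -36)
(-157 + (((5*W)*(5*(-1 + 5)))*O)*6)² = (-157 + (((5*5)*(5*(-1 + 5)))*(-36))*6)² = (-157 + ((25*(5*4))*(-36))*6)² = (-157 + ((25*20)*(-36))*6)² = (-157 + (500*(-36))*6)² = (-157 - 18000*6)² = (-157 - 108000)² = (-108157)² = 11697936649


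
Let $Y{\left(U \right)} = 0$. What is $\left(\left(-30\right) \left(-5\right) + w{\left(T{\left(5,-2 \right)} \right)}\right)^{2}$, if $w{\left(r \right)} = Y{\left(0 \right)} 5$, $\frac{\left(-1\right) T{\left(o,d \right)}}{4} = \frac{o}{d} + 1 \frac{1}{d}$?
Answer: $22500$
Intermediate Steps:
$T{\left(o,d \right)} = - \frac{4}{d} - \frac{4 o}{d}$ ($T{\left(o,d \right)} = - 4 \left(\frac{o}{d} + 1 \frac{1}{d}\right) = - 4 \left(\frac{o}{d} + \frac{1}{d}\right) = - 4 \left(\frac{1}{d} + \frac{o}{d}\right) = - \frac{4}{d} - \frac{4 o}{d}$)
$w{\left(r \right)} = 0$ ($w{\left(r \right)} = 0 \cdot 5 = 0$)
$\left(\left(-30\right) \left(-5\right) + w{\left(T{\left(5,-2 \right)} \right)}\right)^{2} = \left(\left(-30\right) \left(-5\right) + 0\right)^{2} = \left(150 + 0\right)^{2} = 150^{2} = 22500$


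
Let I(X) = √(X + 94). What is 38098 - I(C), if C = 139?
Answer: 38098 - √233 ≈ 38083.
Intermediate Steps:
I(X) = √(94 + X)
38098 - I(C) = 38098 - √(94 + 139) = 38098 - √233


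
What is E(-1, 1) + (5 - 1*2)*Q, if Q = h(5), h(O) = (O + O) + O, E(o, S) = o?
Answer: 44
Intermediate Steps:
h(O) = 3*O (h(O) = 2*O + O = 3*O)
Q = 15 (Q = 3*5 = 15)
E(-1, 1) + (5 - 1*2)*Q = -1 + (5 - 1*2)*15 = -1 + (5 - 2)*15 = -1 + 3*15 = -1 + 45 = 44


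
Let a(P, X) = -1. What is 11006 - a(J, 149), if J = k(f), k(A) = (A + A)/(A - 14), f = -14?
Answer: 11007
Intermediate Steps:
k(A) = 2*A/(-14 + A) (k(A) = (2*A)/(-14 + A) = 2*A/(-14 + A))
J = 1 (J = 2*(-14)/(-14 - 14) = 2*(-14)/(-28) = 2*(-14)*(-1/28) = 1)
11006 - a(J, 149) = 11006 - 1*(-1) = 11006 + 1 = 11007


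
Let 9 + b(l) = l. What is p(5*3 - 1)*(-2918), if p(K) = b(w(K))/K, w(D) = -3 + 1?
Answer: 16049/7 ≈ 2292.7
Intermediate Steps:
w(D) = -2
b(l) = -9 + l
p(K) = -11/K (p(K) = (-9 - 2)/K = -11/K)
p(5*3 - 1)*(-2918) = -11/(5*3 - 1)*(-2918) = -11/(15 - 1)*(-2918) = -11/14*(-2918) = 16049/7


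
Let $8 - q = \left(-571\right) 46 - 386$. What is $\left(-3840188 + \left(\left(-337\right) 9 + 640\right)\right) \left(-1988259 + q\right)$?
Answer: $7537603047019$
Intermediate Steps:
$q = 26660$ ($q = 8 - \left(\left(-571\right) 46 - 386\right) = 8 - \left(-26266 - 386\right) = 8 - -26652 = 8 + 26652 = 26660$)
$\left(-3840188 + \left(\left(-337\right) 9 + 640\right)\right) \left(-1988259 + q\right) = \left(-3840188 + \left(\left(-337\right) 9 + 640\right)\right) \left(-1988259 + 26660\right) = \left(-3840188 + \left(-3033 + 640\right)\right) \left(-1961599\right) = \left(-3840188 - 2393\right) \left(-1961599\right) = \left(-3842581\right) \left(-1961599\right) = 7537603047019$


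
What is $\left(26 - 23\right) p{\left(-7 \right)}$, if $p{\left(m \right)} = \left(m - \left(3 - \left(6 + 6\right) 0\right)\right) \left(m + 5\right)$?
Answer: $60$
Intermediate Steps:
$p{\left(m \right)} = \left(-3 + m\right) \left(5 + m\right)$ ($p{\left(m \right)} = \left(m + \left(-3 + 12 \cdot 0\right)\right) \left(5 + m\right) = \left(m + \left(-3 + 0\right)\right) \left(5 + m\right) = \left(m - 3\right) \left(5 + m\right) = \left(-3 + m\right) \left(5 + m\right)$)
$\left(26 - 23\right) p{\left(-7 \right)} = \left(26 - 23\right) \left(-15 + \left(-7\right)^{2} + 2 \left(-7\right)\right) = 3 \left(-15 + 49 - 14\right) = 3 \cdot 20 = 60$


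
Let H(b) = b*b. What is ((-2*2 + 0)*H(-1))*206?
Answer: -824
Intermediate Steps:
H(b) = b**2
((-2*2 + 0)*H(-1))*206 = ((-2*2 + 0)*(-1)**2)*206 = ((-4 + 0)*1)*206 = -4*1*206 = -4*206 = -824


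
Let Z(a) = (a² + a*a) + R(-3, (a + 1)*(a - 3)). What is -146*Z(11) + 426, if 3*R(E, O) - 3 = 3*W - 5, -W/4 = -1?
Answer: -106178/3 ≈ -35393.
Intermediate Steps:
W = 4 (W = -4*(-1) = 4)
R(E, O) = 10/3 (R(E, O) = 1 + (3*4 - 5)/3 = 1 + (12 - 5)/3 = 1 + (⅓)*7 = 1 + 7/3 = 10/3)
Z(a) = 10/3 + 2*a² (Z(a) = (a² + a*a) + 10/3 = (a² + a²) + 10/3 = 2*a² + 10/3 = 10/3 + 2*a²)
-146*Z(11) + 426 = -146*(10/3 + 2*11²) + 426 = -146*(10/3 + 2*121) + 426 = -146*(10/3 + 242) + 426 = -146*736/3 + 426 = -107456/3 + 426 = -106178/3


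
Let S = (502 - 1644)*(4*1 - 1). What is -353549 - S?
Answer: -350123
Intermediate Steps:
S = -3426 (S = -1142*(4 - 1) = -1142*3 = -3426)
-353549 - S = -353549 - 1*(-3426) = -353549 + 3426 = -350123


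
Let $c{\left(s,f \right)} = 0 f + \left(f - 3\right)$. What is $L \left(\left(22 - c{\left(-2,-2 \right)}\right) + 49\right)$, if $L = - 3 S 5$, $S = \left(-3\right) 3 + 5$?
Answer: $4560$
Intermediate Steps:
$S = -4$ ($S = -9 + 5 = -4$)
$c{\left(s,f \right)} = -3 + f$ ($c{\left(s,f \right)} = 0 + \left(-3 + f\right) = -3 + f$)
$L = 60$ ($L = \left(-3\right) \left(-4\right) 5 = 12 \cdot 5 = 60$)
$L \left(\left(22 - c{\left(-2,-2 \right)}\right) + 49\right) = 60 \left(\left(22 - \left(-3 - 2\right)\right) + 49\right) = 60 \left(\left(22 - -5\right) + 49\right) = 60 \left(\left(22 + 5\right) + 49\right) = 60 \left(27 + 49\right) = 60 \cdot 76 = 4560$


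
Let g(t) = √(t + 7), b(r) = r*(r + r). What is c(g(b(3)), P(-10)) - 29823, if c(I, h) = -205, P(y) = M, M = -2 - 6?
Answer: -30028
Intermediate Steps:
b(r) = 2*r² (b(r) = r*(2*r) = 2*r²)
M = -8
P(y) = -8
g(t) = √(7 + t)
c(g(b(3)), P(-10)) - 29823 = -205 - 29823 = -30028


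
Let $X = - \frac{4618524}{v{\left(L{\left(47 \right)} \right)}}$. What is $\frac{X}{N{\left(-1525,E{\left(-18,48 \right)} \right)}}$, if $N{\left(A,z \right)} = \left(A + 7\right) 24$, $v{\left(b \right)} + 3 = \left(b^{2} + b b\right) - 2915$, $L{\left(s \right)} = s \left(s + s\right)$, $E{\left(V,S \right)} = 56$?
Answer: $\frac{384877}{118508833080} \approx 3.2477 \cdot 10^{-6}$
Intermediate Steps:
$L{\left(s \right)} = 2 s^{2}$ ($L{\left(s \right)} = s 2 s = 2 s^{2}$)
$v{\left(b \right)} = -2918 + 2 b^{2}$ ($v{\left(b \right)} = -3 - \left(2915 - b^{2} - b b\right) = -3 + \left(\left(b^{2} + b^{2}\right) - 2915\right) = -3 + \left(2 b^{2} - 2915\right) = -3 + \left(-2915 + 2 b^{2}\right) = -2918 + 2 b^{2}$)
$N{\left(A,z \right)} = 168 + 24 A$ ($N{\left(A,z \right)} = \left(7 + A\right) 24 = 168 + 24 A$)
$X = - \frac{769754}{6505755}$ ($X = - \frac{4618524}{-2918 + 2 \left(2 \cdot 47^{2}\right)^{2}} = - \frac{4618524}{-2918 + 2 \left(2 \cdot 2209\right)^{2}} = - \frac{4618524}{-2918 + 2 \cdot 4418^{2}} = - \frac{4618524}{-2918 + 2 \cdot 19518724} = - \frac{4618524}{-2918 + 39037448} = - \frac{4618524}{39034530} = \left(-4618524\right) \frac{1}{39034530} = - \frac{769754}{6505755} \approx -0.11832$)
$\frac{X}{N{\left(-1525,E{\left(-18,48 \right)} \right)}} = - \frac{769754}{6505755 \left(168 + 24 \left(-1525\right)\right)} = - \frac{769754}{6505755 \left(168 - 36600\right)} = - \frac{769754}{6505755 \left(-36432\right)} = \left(- \frac{769754}{6505755}\right) \left(- \frac{1}{36432}\right) = \frac{384877}{118508833080}$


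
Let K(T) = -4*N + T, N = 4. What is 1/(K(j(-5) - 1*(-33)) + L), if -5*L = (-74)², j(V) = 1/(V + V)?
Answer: -10/10783 ≈ -0.00092739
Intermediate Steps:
j(V) = 1/(2*V)
L = -5476/5 (L = -⅕*(-74)² = -⅕*5476 = -5476/5 ≈ -1095.2)
K(T) = -16 + T (K(T) = -4*4 + T = -16 + T)
1/(K(j(-5) - 1*(-33)) + L) = 1/((-16 + ((½)/(-5) - 1*(-33))) - 5476/5) = 1/((-16 + ((½)*(-⅕) + 33)) - 5476/5) = 1/((-16 + (-⅒ + 33)) - 5476/5) = 1/((-16 + 329/10) - 5476/5) = 1/(169/10 - 5476/5) = 1/(-10783/10) = -10/10783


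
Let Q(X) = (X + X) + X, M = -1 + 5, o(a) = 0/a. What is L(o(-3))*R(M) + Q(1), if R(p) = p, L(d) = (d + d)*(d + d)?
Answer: 3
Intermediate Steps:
o(a) = 0
M = 4
L(d) = 4*d² (L(d) = (2*d)*(2*d) = 4*d²)
Q(X) = 3*X (Q(X) = 2*X + X = 3*X)
L(o(-3))*R(M) + Q(1) = (4*0²)*4 + 3*1 = (4*0)*4 + 3 = 0*4 + 3 = 0 + 3 = 3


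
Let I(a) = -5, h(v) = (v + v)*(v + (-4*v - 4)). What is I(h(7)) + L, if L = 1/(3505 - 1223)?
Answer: -11409/2282 ≈ -4.9996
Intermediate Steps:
h(v) = 2*v*(-4 - 3*v) (h(v) = (2*v)*(v + (-4 - 4*v)) = (2*v)*(-4 - 3*v) = 2*v*(-4 - 3*v))
L = 1/2282 ≈ 0.00043821
I(h(7)) + L = -5 + 1/2282 = -11409/2282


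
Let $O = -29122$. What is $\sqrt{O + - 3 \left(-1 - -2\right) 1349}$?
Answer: $i \sqrt{33169} \approx 182.12 i$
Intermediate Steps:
$\sqrt{O + - 3 \left(-1 - -2\right) 1349} = \sqrt{-29122 + - 3 \left(-1 - -2\right) 1349} = \sqrt{-29122 + - 3 \left(-1 + 2\right) 1349} = \sqrt{-29122 + \left(-3\right) 1 \cdot 1349} = \sqrt{-29122 - 4047} = \sqrt{-33169} = i \sqrt{33169}$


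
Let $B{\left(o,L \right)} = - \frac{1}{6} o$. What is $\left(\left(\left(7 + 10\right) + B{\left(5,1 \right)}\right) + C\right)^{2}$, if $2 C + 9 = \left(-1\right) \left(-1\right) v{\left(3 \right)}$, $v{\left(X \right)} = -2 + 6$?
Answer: $\frac{1681}{9} \approx 186.78$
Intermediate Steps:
$v{\left(X \right)} = 4$
$B{\left(o,L \right)} = - \frac{o}{6}$ ($B{\left(o,L \right)} = \left(-1\right) \frac{1}{6} o = - \frac{o}{6}$)
$C = - \frac{5}{2}$ ($C = - \frac{9}{2} + \frac{\left(-1\right) \left(-1\right) 4}{2} = - \frac{9}{2} + \frac{1 \cdot 4}{2} = - \frac{9}{2} + \frac{1}{2} \cdot 4 = - \frac{9}{2} + 2 = - \frac{5}{2} \approx -2.5$)
$\left(\left(\left(7 + 10\right) + B{\left(5,1 \right)}\right) + C\right)^{2} = \left(\left(\left(7 + 10\right) - \frac{5}{6}\right) - \frac{5}{2}\right)^{2} = \left(\left(17 - \frac{5}{6}\right) - \frac{5}{2}\right)^{2} = \left(\frac{97}{6} - \frac{5}{2}\right)^{2} = \left(\frac{41}{3}\right)^{2} = \frac{1681}{9}$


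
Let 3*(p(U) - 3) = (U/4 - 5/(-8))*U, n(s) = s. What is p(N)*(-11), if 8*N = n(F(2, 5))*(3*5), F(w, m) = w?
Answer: -3487/64 ≈ -54.484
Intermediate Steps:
N = 15/4 (N = (2*(3*5))/8 = (2*15)/8 = (⅛)*30 = 15/4 ≈ 3.7500)
p(U) = 3 + U*(5/8 + U/4)/3 (p(U) = 3 + ((U/4 - 5/(-8))*U)/3 = 3 + ((U*(¼) - 5*(-⅛))*U)/3 = 3 + ((U/4 + 5/8)*U)/3 = 3 + ((5/8 + U/4)*U)/3 = 3 + (U*(5/8 + U/4))/3 = 3 + U*(5/8 + U/4)/3)
p(N)*(-11) = (3 + (15/4)²/12 + (5/24)*(15/4))*(-11) = (3 + (1/12)*(225/16) + 25/32)*(-11) = (3 + 75/64 + 25/32)*(-11) = (317/64)*(-11) = -3487/64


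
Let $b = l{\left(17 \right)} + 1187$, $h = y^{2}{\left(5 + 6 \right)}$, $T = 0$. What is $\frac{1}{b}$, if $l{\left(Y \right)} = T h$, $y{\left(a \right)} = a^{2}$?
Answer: $\frac{1}{1187} \approx 0.00084246$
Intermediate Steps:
$h = 14641$ ($h = \left(\left(5 + 6\right)^{2}\right)^{2} = \left(11^{2}\right)^{2} = 121^{2} = 14641$)
$l{\left(Y \right)} = 0$ ($l{\left(Y \right)} = 0 \cdot 14641 = 0$)
$b = 1187$ ($b = 0 + 1187 = 1187$)
$\frac{1}{b} = \frac{1}{1187}$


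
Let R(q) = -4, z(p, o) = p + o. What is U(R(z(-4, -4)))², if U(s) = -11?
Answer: 121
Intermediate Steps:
z(p, o) = o + p
U(R(z(-4, -4)))² = (-11)² = 121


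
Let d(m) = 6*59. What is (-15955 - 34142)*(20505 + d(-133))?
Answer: -1044973323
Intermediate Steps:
d(m) = 354
(-15955 - 34142)*(20505 + d(-133)) = (-15955 - 34142)*(20505 + 354) = -50097*20859 = -1044973323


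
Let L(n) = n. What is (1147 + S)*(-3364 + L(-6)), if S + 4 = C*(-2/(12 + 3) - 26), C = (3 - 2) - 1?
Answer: -3851910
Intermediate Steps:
C = 0 (C = 1 - 1 = 0)
S = -4 (S = -4 + 0*(-2/(12 + 3) - 26) = -4 + 0*(-2/15 - 26) = -4 + 0*(-392/15) = -4 + 0 = -4)
(1147 + S)*(-3364 + L(-6)) = (1147 - 4)*(-3364 - 6) = 1143*(-3370) = -3851910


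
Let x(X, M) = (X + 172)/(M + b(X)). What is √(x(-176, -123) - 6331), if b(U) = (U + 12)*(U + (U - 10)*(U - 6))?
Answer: I*√193116932959039991/5522987 ≈ 79.568*I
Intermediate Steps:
b(U) = (12 + U)*(U + (-10 + U)*(-6 + U))
x(X, M) = (172 + X)/(720 + M + X³ - 120*X - 3*X²) (x(X, M) = (X + 172)/(M + (720 + X³ - 120*X - 3*X²)) = (172 + X)/(720 + M + X³ - 120*X - 3*X²))
√(x(-176, -123) - 6331) = √((172 - 176)/(720 - 123 + (-176)³ - 120*(-176) - 3*(-176)²) - 6331) = √(-4/(720 - 123 - 5451776 + 21120 - 3*30976) - 6331) = √(-4/(720 - 123 - 5451776 + 21120 - 92928) - 6331) = √(-4/(-5522987) - 6331) = √(-1/5522987*(-4) - 6331) = √(4/5522987 - 6331) = √(-34966030693/5522987) = I*√193116932959039991/5522987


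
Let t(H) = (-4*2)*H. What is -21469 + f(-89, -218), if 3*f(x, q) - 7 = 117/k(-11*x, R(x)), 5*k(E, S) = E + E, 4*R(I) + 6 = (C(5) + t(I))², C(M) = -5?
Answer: -126094615/5874 ≈ -21467.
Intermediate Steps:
t(H) = -8*H
R(I) = -3/2 + (-5 - 8*I)²/4
k(E, S) = 2*E/5 (k(E, S) = (E + E)/5 = (2*E)/5 = 2*E/5)
f(x, q) = 7/3 - 195/(22*x) (f(x, q) = 7/3 + (117/((2*(-11*x)/5)))/3 = 7/3 + (117/((-22*x/5)))/3 = 7/3 + (117*(-5/(22*x)))/3 = 7/3 + (-585/(22*x))/3 = 7/3 - 195/(22*x))
-21469 + f(-89, -218) = -21469 + (1/66)*(-585 + 154*(-89))/(-89) = -21469 + (1/66)*(-1/89)*(-585 - 13706) = -21469 + (1/66)*(-1/89)*(-14291) = -21469 + 14291/5874 = -126094615/5874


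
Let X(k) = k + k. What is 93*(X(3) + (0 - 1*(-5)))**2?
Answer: 11253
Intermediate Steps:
X(k) = 2*k
93*(X(3) + (0 - 1*(-5)))**2 = 93*(2*3 + (0 - 1*(-5)))**2 = 93*(6 + (0 + 5))**2 = 93*(6 + 5)**2 = 93*11**2 = 93*121 = 11253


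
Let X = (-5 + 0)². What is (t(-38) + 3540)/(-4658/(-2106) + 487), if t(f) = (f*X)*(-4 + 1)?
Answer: 672867/51514 ≈ 13.062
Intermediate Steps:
X = 25 (X = (-5)² = 25)
t(f) = -75*f (t(f) = (f*25)*(-4 + 1) = (25*f)*(-3) = -75*f)
(t(-38) + 3540)/(-4658/(-2106) + 487) = (-75*(-38) + 3540)/(-4658/(-2106) + 487) = (2850 + 3540)/(-4658*(-1/2106) + 487) = 6390/(2329/1053 + 487) = 6390/(515140/1053) = 6390*(1053/515140) = 672867/51514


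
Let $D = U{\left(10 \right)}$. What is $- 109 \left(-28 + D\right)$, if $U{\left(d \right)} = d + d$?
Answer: $872$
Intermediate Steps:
$U{\left(d \right)} = 2 d$
$D = 20$ ($D = 2 \cdot 10 = 20$)
$- 109 \left(-28 + D\right) = - 109 \left(-28 + 20\right) = \left(-109\right) \left(-8\right) = 872$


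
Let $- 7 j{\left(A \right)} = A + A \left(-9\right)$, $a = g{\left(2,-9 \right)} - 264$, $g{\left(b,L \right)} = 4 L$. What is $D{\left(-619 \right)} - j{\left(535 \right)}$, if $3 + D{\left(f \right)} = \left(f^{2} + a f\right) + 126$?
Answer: $\frac{3978608}{7} \approx 5.6837 \cdot 10^{5}$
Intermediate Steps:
$a = -300$ ($a = 4 \left(-9\right) - 264 = -36 - 264 = -300$)
$j{\left(A \right)} = \frac{8 A}{7}$ ($j{\left(A \right)} = - \frac{A + A \left(-9\right)}{7} = - \frac{A - 9 A}{7} = - \frac{\left(-8\right) A}{7} = \frac{8 A}{7}$)
$D{\left(f \right)} = 123 + f^{2} - 300 f$ ($D{\left(f \right)} = -3 + \left(\left(f^{2} - 300 f\right) + 126\right) = -3 + \left(126 + f^{2} - 300 f\right) = 123 + f^{2} - 300 f$)
$D{\left(-619 \right)} - j{\left(535 \right)} = \left(123 + \left(-619\right)^{2} - -185700\right) - \frac{8}{7} \cdot 535 = \left(123 + 383161 + 185700\right) - \frac{4280}{7} = 568984 - \frac{4280}{7} = \frac{3978608}{7}$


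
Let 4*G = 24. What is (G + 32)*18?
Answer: 684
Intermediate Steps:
G = 6 (G = (1/4)*24 = 6)
(G + 32)*18 = (6 + 32)*18 = 38*18 = 684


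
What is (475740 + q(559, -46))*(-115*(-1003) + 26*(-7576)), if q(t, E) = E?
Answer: -38831376914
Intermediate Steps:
(475740 + q(559, -46))*(-115*(-1003) + 26*(-7576)) = (475740 - 46)*(-115*(-1003) + 26*(-7576)) = 475694*(115345 - 196976) = 475694*(-81631) = -38831376914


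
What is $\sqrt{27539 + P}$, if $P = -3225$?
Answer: $\sqrt{24314} \approx 155.93$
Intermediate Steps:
$\sqrt{27539 + P} = \sqrt{27539 - 3225} = \sqrt{24314}$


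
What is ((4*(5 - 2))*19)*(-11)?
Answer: -2508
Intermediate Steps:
((4*(5 - 2))*19)*(-11) = ((4*3)*19)*(-11) = (12*19)*(-11) = 228*(-11) = -2508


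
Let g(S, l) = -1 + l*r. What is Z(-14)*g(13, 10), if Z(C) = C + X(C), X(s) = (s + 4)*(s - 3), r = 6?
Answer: 9204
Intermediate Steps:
X(s) = (-3 + s)*(4 + s) (X(s) = (4 + s)*(-3 + s) = (-3 + s)*(4 + s))
g(S, l) = -1 + 6*l (g(S, l) = -1 + l*6 = -1 + 6*l)
Z(C) = -12 + C**2 + 2*C (Z(C) = C + (-12 + C + C**2) = -12 + C**2 + 2*C)
Z(-14)*g(13, 10) = (-12 + (-14)**2 + 2*(-14))*(-1 + 6*10) = (-12 + 196 - 28)*(-1 + 60) = 156*59 = 9204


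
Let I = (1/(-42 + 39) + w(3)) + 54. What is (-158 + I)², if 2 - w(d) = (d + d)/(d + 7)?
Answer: 2383936/225 ≈ 10595.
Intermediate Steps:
w(d) = 2 - 2*d/(7 + d) (w(d) = 2 - (d + d)/(d + 7) = 2 - 2*d/(7 + d))
I = 826/15 (I = (1/(-42 + 39) + 14/(7 + 3)) + 54 = (1/(-3) + 14/10) + 54 = (-⅓ + 14*(⅒)) + 54 = (-⅓ + 7/5) + 54 = 16/15 + 54 = 826/15 ≈ 55.067)
(-158 + I)² = (-158 + 826/15)² = (-1544/15)² = 2383936/225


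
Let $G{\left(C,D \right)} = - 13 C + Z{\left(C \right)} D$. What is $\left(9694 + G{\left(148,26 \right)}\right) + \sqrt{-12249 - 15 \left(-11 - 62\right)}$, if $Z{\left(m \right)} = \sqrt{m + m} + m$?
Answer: $11618 + 52 \sqrt{74} + 13 i \sqrt{66} \approx 12065.0 + 105.61 i$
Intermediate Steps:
$Z{\left(m \right)} = m + \sqrt{2} \sqrt{m}$ ($Z{\left(m \right)} = \sqrt{2 m} + m = \sqrt{2} \sqrt{m} + m = m + \sqrt{2} \sqrt{m}$)
$G{\left(C,D \right)} = - 13 C + D \left(C + \sqrt{2} \sqrt{C}\right)$ ($G{\left(C,D \right)} = - 13 C + \left(C + \sqrt{2} \sqrt{C}\right) D = - 13 C + D \left(C + \sqrt{2} \sqrt{C}\right)$)
$\left(9694 + G{\left(148,26 \right)}\right) + \sqrt{-12249 - 15 \left(-11 - 62\right)} = \left(9694 + \left(\left(-13\right) 148 + 26 \left(148 + \sqrt{2} \sqrt{148}\right)\right)\right) + \sqrt{-12249 - 15 \left(-11 - 62\right)} = \left(9694 - \left(1924 - 26 \left(148 + \sqrt{2} \cdot 2 \sqrt{37}\right)\right)\right) + \sqrt{-12249 - -1095} = \left(9694 - \left(1924 - 26 \left(148 + 2 \sqrt{74}\right)\right)\right) + \sqrt{-12249 + 1095} = \left(9694 + \left(-1924 + \left(3848 + 52 \sqrt{74}\right)\right)\right) + \sqrt{-11154} = \left(9694 + \left(1924 + 52 \sqrt{74}\right)\right) + 13 i \sqrt{66} = \left(11618 + 52 \sqrt{74}\right) + 13 i \sqrt{66} = 11618 + 52 \sqrt{74} + 13 i \sqrt{66}$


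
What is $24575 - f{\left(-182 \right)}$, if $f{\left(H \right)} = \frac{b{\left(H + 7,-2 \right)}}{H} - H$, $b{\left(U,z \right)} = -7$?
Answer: $\frac{634217}{26} \approx 24393.0$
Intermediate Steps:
$f{\left(H \right)} = - H - \frac{7}{H}$ ($f{\left(H \right)} = - \frac{7}{H} - H = - H - \frac{7}{H}$)
$24575 - f{\left(-182 \right)} = 24575 - \left(\left(-1\right) \left(-182\right) - \frac{7}{-182}\right) = 24575 - \left(182 - - \frac{1}{26}\right) = 24575 - \left(182 + \frac{1}{26}\right) = 24575 - \frac{4733}{26} = \frac{634217}{26}$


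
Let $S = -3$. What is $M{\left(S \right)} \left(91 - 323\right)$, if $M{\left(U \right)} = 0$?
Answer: $0$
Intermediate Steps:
$M{\left(S \right)} \left(91 - 323\right) = 0 \left(91 - 323\right) = 0 \left(-232\right) = 0$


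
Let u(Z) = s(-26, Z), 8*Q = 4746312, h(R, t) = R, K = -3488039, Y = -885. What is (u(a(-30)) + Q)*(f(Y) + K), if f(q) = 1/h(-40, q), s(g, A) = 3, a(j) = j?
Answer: -20694256492203/10 ≈ -2.0694e+12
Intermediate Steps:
Q = 593289 (Q = (1/8)*4746312 = 593289)
u(Z) = 3
f(q) = -1/40 (f(q) = 1/(-40) = -1/40)
(u(a(-30)) + Q)*(f(Y) + K) = (3 + 593289)*(-1/40 - 3488039) = 593292*(-139521561/40) = -20694256492203/10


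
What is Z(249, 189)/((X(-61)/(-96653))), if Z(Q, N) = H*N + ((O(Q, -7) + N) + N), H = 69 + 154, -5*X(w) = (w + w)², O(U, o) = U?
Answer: 10335588555/7442 ≈ 1.3888e+6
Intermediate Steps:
X(w) = -4*w²/5 (X(w) = -(w + w)²/5 = -4*w²/5)
H = 223
Z(Q, N) = Q + 225*N (Z(Q, N) = 223*N + ((Q + N) + N) = 223*N + ((N + Q) + N) = 223*N + (Q + 2*N) = Q + 225*N)
Z(249, 189)/((X(-61)/(-96653))) = (249 + 225*189)/((-⅘*(-61)²/(-96653))) = (249 + 42525)/((-⅘*3721*(-1/96653))) = 42774/((-14884/5*(-1/96653))) = 42774/(14884/483265) = 42774*(483265/14884) = 10335588555/7442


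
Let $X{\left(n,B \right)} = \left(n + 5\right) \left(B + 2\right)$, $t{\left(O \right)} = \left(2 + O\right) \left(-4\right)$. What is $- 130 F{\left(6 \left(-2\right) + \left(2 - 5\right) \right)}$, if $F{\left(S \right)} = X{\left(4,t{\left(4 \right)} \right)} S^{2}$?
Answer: $5791500$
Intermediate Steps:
$t{\left(O \right)} = -8 - 4 O$
$X{\left(n,B \right)} = \left(2 + B\right) \left(5 + n\right)$ ($X{\left(n,B \right)} = \left(5 + n\right) \left(2 + B\right) = \left(2 + B\right) \left(5 + n\right)$)
$F{\left(S \right)} = - 198 S^{2}$ ($F{\left(S \right)} = \left(10 + 2 \cdot 4 + 5 \left(-8 - 16\right) + \left(-8 - 16\right) 4\right) S^{2} = \left(10 + 8 + 5 \left(-8 - 16\right) + \left(-8 - 16\right) 4\right) S^{2} = \left(10 + 8 + 5 \left(-24\right) - 96\right) S^{2} = \left(10 + 8 - 120 - 96\right) S^{2} = - 198 S^{2}$)
$- 130 F{\left(6 \left(-2\right) + \left(2 - 5\right) \right)} = - 130 \left(- 198 \left(6 \left(-2\right) + \left(2 - 5\right)\right)^{2}\right) = - 130 \left(- 198 \left(-12 + \left(2 - 5\right)\right)^{2}\right) = - 130 \left(- 198 \left(-12 - 3\right)^{2}\right) = - 130 \left(- 198 \left(-15\right)^{2}\right) = - 130 \left(\left(-198\right) 225\right) = \left(-130\right) \left(-44550\right) = 5791500$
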